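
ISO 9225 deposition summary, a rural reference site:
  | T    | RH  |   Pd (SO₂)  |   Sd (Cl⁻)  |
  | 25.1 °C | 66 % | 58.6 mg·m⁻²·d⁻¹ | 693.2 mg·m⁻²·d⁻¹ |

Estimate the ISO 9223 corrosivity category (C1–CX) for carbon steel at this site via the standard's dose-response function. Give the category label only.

carbon steel: T>10 °C ⇒ hinge -0.054·(25.1−10) = -0.8154
  sulphur-dioxide contribution → 24.35 μm/a
  chloride contribution → 141.9 μm/a
  total first-year rate 166.2 μm/a
ISO 9223 Table 2 (carbon steel): 80 < 166 ≤ 200 μm/a ⇒ C5

C5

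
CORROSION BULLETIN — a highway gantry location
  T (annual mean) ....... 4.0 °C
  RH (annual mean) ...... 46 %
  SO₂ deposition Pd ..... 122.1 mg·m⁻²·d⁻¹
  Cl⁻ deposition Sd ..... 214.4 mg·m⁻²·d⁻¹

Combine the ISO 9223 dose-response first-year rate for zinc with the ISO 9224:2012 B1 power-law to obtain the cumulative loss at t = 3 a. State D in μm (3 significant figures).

D(3) = 3.57 μm

zinc: temperature factor f = +0.038·(-6.0) = -0.2280
  SO₂ term: 0.0129·122.1^0.44·exp(0.046·46-0.2280) = 0.7058
  Cl⁻ term: 0.0175·214.4^0.57·exp(0.008·46+0.085·4.0) = 0.7574
  r_corr = 0.7058 + 0.7574 = 1.463 μm/a
Power-law: D(3) = r_corr · 3^0.813
  D(3) = 1.463 × 3^0.813 = 1.463 × 2.443 = 3.574 μm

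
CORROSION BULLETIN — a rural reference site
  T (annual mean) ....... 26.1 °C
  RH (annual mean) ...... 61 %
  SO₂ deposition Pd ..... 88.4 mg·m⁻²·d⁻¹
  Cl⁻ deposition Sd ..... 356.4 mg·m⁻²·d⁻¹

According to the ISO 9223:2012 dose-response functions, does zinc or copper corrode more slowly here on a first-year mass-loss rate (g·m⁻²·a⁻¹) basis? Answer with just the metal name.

zinc: T>10 °C ⇒ hinge -0.071·(26.1−10) = -1.1431
  SO₂ term: 0.0129·88.4^0.44·exp(0.046·61-1.1431) = 0.4889
  Sd branch = 0.0175·Sd^0.57·e^(0.008·RH+0.085·T) = 7.466 μm/a
  sum: 0.4889 + 7.466 → r_corr = 7.954 μm/a
  mass loss = 7.954 μm/a × 7.14 g/cm³ = 56.79 g·m⁻²·a⁻¹
copper: T>10 °C ⇒ hinge -0.080·(26.1−10) = -1.2880
  Pd branch = 0.0053·Pd^0.26·e^(0.059·RH+f) = 0.1714 μm/a
  Cl⁻ term: 0.01025·356.4^0.27·exp(0.036·61+0.049·26.1) = 1.618
  r_corr = 0.1714 + 1.618 = 1.789 μm/a
  mass loss = 1.789 μm/a × 8.96 g/cm³ = 16.03 g·m⁻²·a⁻¹
Ordering by g·m⁻²·a⁻¹: zinc (56.8) > copper (16)

copper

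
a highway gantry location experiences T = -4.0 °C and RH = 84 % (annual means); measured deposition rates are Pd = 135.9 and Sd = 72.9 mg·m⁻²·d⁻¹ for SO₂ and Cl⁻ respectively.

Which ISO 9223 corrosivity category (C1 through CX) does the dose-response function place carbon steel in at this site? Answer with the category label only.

C3

carbon steel: T≤10 °C ⇒ hinge +0.150·(-4.0−10) = -2.1000
  sulphur-dioxide contribution → 14.96 μm/a
  chloride contribution → 19.85 μm/a
  ⇒ r_corr(carbon steel) = 34.81 μm/a
ISO 9223 Table 2 (carbon steel): 25 < 34.8 ≤ 50 μm/a ⇒ C3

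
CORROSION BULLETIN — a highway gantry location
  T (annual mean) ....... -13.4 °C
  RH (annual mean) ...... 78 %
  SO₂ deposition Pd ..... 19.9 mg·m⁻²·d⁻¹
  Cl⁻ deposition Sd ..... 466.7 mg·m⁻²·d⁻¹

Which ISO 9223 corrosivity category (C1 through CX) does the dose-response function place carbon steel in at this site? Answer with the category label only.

C3

carbon steel: T≤10 °C ⇒ hinge +0.150·(-13.4−10) = -3.5100
  SO₂ term: 1.77·19.9^0.52·exp(0.02·78-3.5100) = 1.193
  Cl⁻ term: 0.102·466.7^0.62·exp(0.033·78+0.04·-13.4) = 35.36
  r_corr = 1.193 + 35.36 = 36.55 μm/a
Category bounds: 25…50 μm/a bracket r_corr ⇒ C3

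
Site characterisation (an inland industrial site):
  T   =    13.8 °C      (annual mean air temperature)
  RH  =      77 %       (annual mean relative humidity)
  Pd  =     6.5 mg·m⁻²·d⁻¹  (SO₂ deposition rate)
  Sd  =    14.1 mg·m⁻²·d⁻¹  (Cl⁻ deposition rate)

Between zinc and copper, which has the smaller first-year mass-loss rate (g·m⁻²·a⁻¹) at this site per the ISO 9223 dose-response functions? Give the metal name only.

zinc

zinc: temperature factor f = -0.071·(3.8) = -0.2698
  sulphur-dioxide contribution → 0.7751 μm/a
  chloride contribution → 0.4732 μm/a
  total first-year rate 1.248 μm/a
  mass loss = 1.248 μm/a × 7.14 g/cm³ = 8.913 g·m⁻²·a⁻¹
copper: f(T) = -0.080·(T−10) [T>10 °C] = -0.3040
  sulphur-dioxide contribution → 0.5979 μm/a
  chloride contribution → 0.6585 μm/a
  ⇒ r_corr(copper) = 1.256 μm/a
  mass loss = 1.256 μm/a × 8.96 g/cm³ = 11.26 g·m⁻²·a⁻¹
Ordering by g·m⁻²·a⁻¹: copper (11.3) > zinc (8.91)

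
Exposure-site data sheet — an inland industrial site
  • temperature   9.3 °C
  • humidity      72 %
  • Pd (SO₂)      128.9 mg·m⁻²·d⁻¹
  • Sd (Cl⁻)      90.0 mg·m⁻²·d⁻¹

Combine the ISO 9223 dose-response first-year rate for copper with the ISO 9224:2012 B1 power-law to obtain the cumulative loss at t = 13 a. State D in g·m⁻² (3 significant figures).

copper: f(T) = +0.126·(T−10) [T≤10 °C] = -0.0882
  SO₂ term: 0.0053·128.9^0.26·exp(0.059·72-0.0882) = 1.201
  Cl⁻ term: 0.01025·90.0^0.27·exp(0.036·72+0.049·9.3) = 0.7277
  r_corr = 1.201 + 0.7277 = 1.929 μm/a
Long-term exponent b (ISO 9224 Table 2, B1) = 0.667
  D(13) = 1.929 × 13^0.667 = 1.929 × 5.534 = 10.67 μm
  Mass loss = 10.67 μm × 8.96 g/cm³ = 95.62 g·m⁻²

D(13) = 95.6 g·m⁻²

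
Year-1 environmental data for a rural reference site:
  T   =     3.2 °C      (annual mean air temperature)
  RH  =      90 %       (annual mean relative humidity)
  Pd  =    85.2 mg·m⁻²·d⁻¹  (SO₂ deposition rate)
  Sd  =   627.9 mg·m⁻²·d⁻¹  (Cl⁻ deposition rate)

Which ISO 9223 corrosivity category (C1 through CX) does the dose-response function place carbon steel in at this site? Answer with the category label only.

C5

carbon steel: temperature factor f = +0.150·(-6.8) = -1.0200
  sulphur-dioxide contribution → 38.95 μm/a
  chloride contribution → 122.7 μm/a
  total first-year rate 161.6 μm/a
Category bounds: 80…200 μm/a bracket r_corr ⇒ C5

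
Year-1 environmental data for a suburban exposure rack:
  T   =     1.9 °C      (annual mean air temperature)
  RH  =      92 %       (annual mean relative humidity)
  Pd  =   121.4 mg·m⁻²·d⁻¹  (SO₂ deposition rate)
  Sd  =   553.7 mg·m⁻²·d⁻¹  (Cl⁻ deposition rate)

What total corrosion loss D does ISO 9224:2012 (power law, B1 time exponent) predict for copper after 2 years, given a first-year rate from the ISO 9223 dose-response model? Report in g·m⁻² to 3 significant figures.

D(2) = 45.7 g·m⁻²

copper: temperature factor f = +0.126·(-8.1) = -1.0206
  Pd branch = 0.0053·Pd^0.26·e^(0.059·RH+f) = 1.515 μm/a
  Cl⁻ term: 0.01025·553.7^0.27·exp(0.036·92+0.049·1.9) = 1.699
  r_corr = 1.515 + 1.699 = 3.214 μm/a
Power-law: D(2) = r_corr · 2^0.667
  D(2) = 3.214 × 2^0.667 = 3.214 × 1.588 = 5.103 μm
  Mass loss = 5.103 μm × 8.96 g/cm³ = 45.72 g·m⁻²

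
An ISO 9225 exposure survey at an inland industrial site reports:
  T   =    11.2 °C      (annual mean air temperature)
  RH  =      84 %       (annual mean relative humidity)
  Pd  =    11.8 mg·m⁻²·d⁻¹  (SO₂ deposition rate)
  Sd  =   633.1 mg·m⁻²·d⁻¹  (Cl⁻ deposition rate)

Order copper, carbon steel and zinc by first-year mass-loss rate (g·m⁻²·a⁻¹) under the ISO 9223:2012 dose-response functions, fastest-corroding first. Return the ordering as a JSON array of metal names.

copper: f(T) = -0.080·(T−10) [T>10 °C] = -0.0960
  SO₂ term: 0.0053·11.8^0.26·exp(0.059·84-0.0960) = 1.299
  Sd branch = 0.01025·Sd^0.27·e^(0.036·RH+0.049·T) = 2.083 μm/a
  r_corr = 1.299 + 2.083 = 3.382 μm/a
  mass loss = 3.382 μm/a × 8.96 g/cm³ = 30.31 g·m⁻²·a⁻¹
carbon steel: temperature factor f = -0.054·(1.2) = -0.0648
  SO₂ term: 1.77·11.8^0.52·exp(0.02·84-0.0648) = 32.12
  Cl⁻ term: 0.102·633.1^0.62·exp(0.033·84+0.04·11.2) = 139.3
  sum: 32.12 + 139.3 → r_corr = 171.4 μm/a
  mass loss = 171.4 μm/a × 7.85 g/cm³ = 1346 g·m⁻²·a⁻¹
zinc: T>10 °C ⇒ hinge -0.071·(11.2−10) = -0.0852
  Pd branch = 0.0129·Pd^0.44·e^(0.046·RH+f) = 1.672 μm/a
  Sd branch = 0.0175·Sd^0.57·e^(0.008·RH+0.085·T) = 3.509 μm/a
  sum: 1.672 + 3.509 → r_corr = 5.181 μm/a
  mass loss = 5.181 μm/a × 7.14 g/cm³ = 36.99 g·m⁻²·a⁻¹
Ordering by g·m⁻²·a⁻¹: carbon steel (1350) > zinc (37) > copper (30.3)

["carbon steel", "zinc", "copper"]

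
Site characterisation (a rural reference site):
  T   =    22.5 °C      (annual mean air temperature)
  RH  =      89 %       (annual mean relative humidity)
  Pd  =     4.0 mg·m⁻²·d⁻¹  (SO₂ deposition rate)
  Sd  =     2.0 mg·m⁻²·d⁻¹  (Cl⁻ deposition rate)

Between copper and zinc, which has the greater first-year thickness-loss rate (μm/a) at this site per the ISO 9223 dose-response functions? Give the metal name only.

copper

copper: f(T) = -0.080·(T−10) [T>10 °C] = -1.0000
  Pd branch = 0.0053·Pd^0.26·e^(0.059·RH+f) = 0.5333 μm/a
  Cl⁻ term: 0.01025·2.0^0.27·exp(0.036·89+0.049·22.5) = 0.9168
  r_corr = 0.5333 + 0.9168 = 1.45 μm/a
zinc: temperature factor f = -0.071·(12.5) = -0.8875
  SO₂ term: 0.0129·4.0^0.44·exp(0.046·89-0.8875) = 0.5862
  Sd branch = 0.0175·Sd^0.57·e^(0.008·RH+0.085·T) = 0.3585 μm/a
  sum: 0.5862 + 0.3585 → r_corr = 0.9447 μm/a
Ordering by μm/a: copper (1.45) > zinc (0.945)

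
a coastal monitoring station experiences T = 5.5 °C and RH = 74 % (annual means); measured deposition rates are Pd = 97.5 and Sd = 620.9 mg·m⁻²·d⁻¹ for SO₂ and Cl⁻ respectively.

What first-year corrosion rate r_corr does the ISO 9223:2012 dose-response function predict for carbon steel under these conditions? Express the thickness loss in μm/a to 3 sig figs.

r_corr = 122 μm/a

carbon steel: temperature factor f = +0.150·(-4.5) = -0.6750
  SO₂ term: 1.77·97.5^0.52·exp(0.02·74-0.6750) = 42.84
  Sd branch = 0.102·Sd^0.62·e^(0.033·RH+0.04·T) = 78.77 μm/a
  r_corr = 42.84 + 78.77 = 121.6 μm/a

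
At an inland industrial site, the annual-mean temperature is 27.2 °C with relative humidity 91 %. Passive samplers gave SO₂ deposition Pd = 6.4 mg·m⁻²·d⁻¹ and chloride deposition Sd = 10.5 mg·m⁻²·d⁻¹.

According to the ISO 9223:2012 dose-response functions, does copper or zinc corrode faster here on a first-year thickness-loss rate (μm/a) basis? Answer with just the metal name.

copper: f(T) = -0.080·(T−10) [T>10 °C] = -1.3760
  SO₂ term: 0.0053·6.4^0.26·exp(0.059·91-1.3760) = 0.4656
  Cl⁻ term: 0.01025·10.5^0.27·exp(0.036·91+0.049·27.2) = 1.941
  r_corr = 0.4656 + 1.941 = 2.407 μm/a
zinc: T>10 °C ⇒ hinge -0.071·(27.2−10) = -1.2212
  Pd branch = 0.0129·Pd^0.44·e^(0.046·RH+f) = 0.5661 μm/a
  Sd branch = 0.0175·Sd^0.57·e^(0.008·RH+0.085·T) = 1.398 μm/a
  r_corr = 0.5661 + 1.398 = 1.964 μm/a
Ordering by μm/a: copper (2.41) > zinc (1.96)

copper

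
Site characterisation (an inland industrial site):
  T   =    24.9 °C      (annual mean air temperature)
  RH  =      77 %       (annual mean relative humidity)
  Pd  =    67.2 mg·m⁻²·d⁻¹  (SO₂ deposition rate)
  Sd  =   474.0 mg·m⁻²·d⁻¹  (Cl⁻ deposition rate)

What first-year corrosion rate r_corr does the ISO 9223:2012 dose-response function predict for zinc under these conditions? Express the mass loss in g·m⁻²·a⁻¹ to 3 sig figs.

zinc: temperature factor f = -0.071·(14.9) = -1.0579
  SO₂ term: 0.0129·67.2^0.44·exp(0.046·77-1.0579) = 0.9851
  Sd branch = 0.0175·Sd^0.57·e^(0.008·RH+0.085·T) = 9.014 μm/a
  sum: 0.9851 + 9.014 → r_corr = 10 μm/a
Convert to mass loss: 10 μm/a × 7.14 g/cm³ = 71.4 g·m⁻²·a⁻¹

r_corr = 71.4 g·m⁻²·a⁻¹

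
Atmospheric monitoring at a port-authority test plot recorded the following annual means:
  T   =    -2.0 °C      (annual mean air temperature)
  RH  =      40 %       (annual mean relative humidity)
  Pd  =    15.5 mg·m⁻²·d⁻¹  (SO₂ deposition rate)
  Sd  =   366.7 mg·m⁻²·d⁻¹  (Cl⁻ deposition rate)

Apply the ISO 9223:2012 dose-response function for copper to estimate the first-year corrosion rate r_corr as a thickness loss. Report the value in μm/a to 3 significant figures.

r_corr = 0.218 μm/a

copper: temperature factor f = +0.126·(-12.0) = -1.5120
  sulphur-dioxide contribution → 0.02524 μm/a
  chloride contribution → 0.1932 μm/a
  ⇒ r_corr(copper) = 0.2184 μm/a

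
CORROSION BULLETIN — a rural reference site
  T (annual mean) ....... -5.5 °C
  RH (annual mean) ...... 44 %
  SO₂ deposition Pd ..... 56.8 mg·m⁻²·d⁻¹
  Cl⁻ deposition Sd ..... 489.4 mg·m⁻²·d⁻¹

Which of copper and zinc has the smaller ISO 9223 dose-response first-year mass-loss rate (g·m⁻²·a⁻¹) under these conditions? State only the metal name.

copper

copper: T≤10 °C ⇒ hinge +0.126·(-5.5−10) = -1.9530
  SO₂ term: 0.0053·56.8^0.26·exp(0.059·44-1.9530) = 0.02882
  Cl⁻ term: 0.01025·489.4^0.27·exp(0.036·44+0.049·-5.5) = 0.2031
  sum: 0.02882 + 0.2031 → r_corr = 0.232 μm/a
  mass loss = 0.232 μm/a × 8.96 g/cm³ = 2.078 g·m⁻²·a⁻¹
zinc: T≤10 °C ⇒ hinge +0.038·(-5.5−10) = -0.5890
  Pd branch = 0.0129·Pd^0.44·e^(0.046·RH+f) = 0.3204 μm/a
  Sd branch = 0.0175·Sd^0.57·e^(0.008·RH+0.085·T) = 0.5321 μm/a
  sum: 0.3204 + 0.5321 → r_corr = 0.8525 μm/a
  mass loss = 0.8525 μm/a × 7.14 g/cm³ = 6.087 g·m⁻²·a⁻¹
Ordering by g·m⁻²·a⁻¹: zinc (6.09) > copper (2.08)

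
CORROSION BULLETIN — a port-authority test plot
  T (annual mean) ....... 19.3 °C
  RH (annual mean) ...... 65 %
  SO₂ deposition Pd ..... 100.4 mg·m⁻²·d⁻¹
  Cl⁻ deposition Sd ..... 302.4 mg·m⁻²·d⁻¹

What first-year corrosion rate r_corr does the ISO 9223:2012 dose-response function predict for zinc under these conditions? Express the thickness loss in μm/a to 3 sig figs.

r_corr = 4.95 μm/a

zinc: f(T) = -0.071·(T−10) [T>10 °C] = -0.6603
  sulphur-dioxide contribution → 1.007 μm/a
  chloride contribution → 3.938 μm/a
  total first-year rate 4.945 μm/a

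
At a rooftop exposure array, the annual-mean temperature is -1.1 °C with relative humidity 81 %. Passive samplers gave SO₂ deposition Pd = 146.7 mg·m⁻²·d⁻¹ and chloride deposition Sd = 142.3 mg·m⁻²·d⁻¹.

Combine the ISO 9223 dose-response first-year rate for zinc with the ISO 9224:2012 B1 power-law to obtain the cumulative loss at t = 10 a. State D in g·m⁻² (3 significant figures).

D(10) = 170 g·m⁻²

zinc: f(T) = +0.038·(T−10) [T≤10 °C] = -0.4218
  SO₂ term: 0.0129·146.7^0.44·exp(0.046·81-0.4218) = 3.154
  Sd branch = 0.0175·Sd^0.57·e^(0.008·RH+0.085·T) = 0.5143 μm/a
  r_corr = 3.154 + 0.5143 = 3.668 μm/a
Long-term exponent b (ISO 9224 Table 2, B1) = 0.813
  D(10) = 3.668 × 10^0.813 = 3.668 × 6.501 = 23.85 μm
  Mass loss = 23.85 μm × 7.14 g/cm³ = 170.3 g·m⁻²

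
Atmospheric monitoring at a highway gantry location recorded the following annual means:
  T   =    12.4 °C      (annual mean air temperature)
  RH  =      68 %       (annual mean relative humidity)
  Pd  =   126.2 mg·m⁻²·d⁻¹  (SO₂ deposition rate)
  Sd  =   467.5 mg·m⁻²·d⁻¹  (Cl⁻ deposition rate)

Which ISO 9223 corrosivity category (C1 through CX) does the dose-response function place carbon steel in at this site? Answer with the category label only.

C5

carbon steel: temperature factor f = -0.054·(2.4) = -0.1296
  sulphur-dioxide contribution → 74.97 μm/a
  chloride contribution → 71.42 μm/a
  total first-year rate 146.4 μm/a
146 μm/a falls in (80, 200] for carbon steel → category C5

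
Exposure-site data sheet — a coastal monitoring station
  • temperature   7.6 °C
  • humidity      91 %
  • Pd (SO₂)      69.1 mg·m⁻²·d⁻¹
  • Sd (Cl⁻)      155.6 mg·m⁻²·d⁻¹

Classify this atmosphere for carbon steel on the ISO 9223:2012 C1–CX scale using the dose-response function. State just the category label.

C5

carbon steel: T≤10 °C ⇒ hinge +0.150·(7.6−10) = -0.3600
  sulphur-dioxide contribution → 68.96 μm/a
  chloride contribution → 63.66 μm/a
  total first-year rate 132.6 μm/a
Category bounds: 80…200 μm/a bracket r_corr ⇒ C5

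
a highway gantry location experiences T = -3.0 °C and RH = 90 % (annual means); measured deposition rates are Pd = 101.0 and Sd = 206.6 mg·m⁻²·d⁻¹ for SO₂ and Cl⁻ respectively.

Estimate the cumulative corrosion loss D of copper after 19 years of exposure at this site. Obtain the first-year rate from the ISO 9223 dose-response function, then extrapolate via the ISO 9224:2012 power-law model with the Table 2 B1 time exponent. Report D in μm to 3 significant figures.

D(19) = 11.7 μm

copper: T≤10 °C ⇒ hinge +0.126·(-3.0−10) = -1.6380
  sulphur-dioxide contribution → 0.692 μm/a
  chloride contribution → 0.953 μm/a
  total first-year rate 1.645 μm/a
Power-law: D(19) = r_corr · 19^0.667
  D(19) = 1.645 × 19^0.667 = 1.645 × 7.127 = 11.72 μm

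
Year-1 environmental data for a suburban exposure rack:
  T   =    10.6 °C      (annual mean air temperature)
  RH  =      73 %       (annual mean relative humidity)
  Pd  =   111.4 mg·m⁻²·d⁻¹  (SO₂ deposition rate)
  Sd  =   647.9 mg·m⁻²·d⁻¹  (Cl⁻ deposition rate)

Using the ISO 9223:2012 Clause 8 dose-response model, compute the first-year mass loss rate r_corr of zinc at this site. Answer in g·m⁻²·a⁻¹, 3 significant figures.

zinc: T>10 °C ⇒ hinge -0.071·(10.6−10) = -0.0426
  sulphur-dioxide contribution → 2.825 μm/a
  chloride contribution → 3.094 μm/a
  ⇒ r_corr(zinc) = 5.919 μm/a
Convert to mass loss: 5.919 μm/a × 7.14 g/cm³ = 42.26 g·m⁻²·a⁻¹

r_corr = 42.3 g·m⁻²·a⁻¹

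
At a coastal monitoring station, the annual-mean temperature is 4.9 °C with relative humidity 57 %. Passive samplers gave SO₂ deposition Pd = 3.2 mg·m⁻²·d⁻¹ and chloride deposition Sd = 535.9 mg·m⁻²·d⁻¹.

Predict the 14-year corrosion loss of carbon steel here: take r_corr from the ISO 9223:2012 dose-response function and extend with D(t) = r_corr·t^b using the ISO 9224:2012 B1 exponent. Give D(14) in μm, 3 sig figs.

D(14) = 178 μm

carbon steel: f(T) = +0.150·(T−10) [T≤10 °C] = -0.7650
  sulphur-dioxide contribution → 4.715 μm/a
  chloride contribution → 40.06 μm/a
  ⇒ r_corr(carbon steel) = 44.77 μm/a
Long-term exponent b (ISO 9224 Table 2, B1) = 0.523
  D(14) = 44.77 × 14^0.523 = 44.77 × 3.976 = 178 μm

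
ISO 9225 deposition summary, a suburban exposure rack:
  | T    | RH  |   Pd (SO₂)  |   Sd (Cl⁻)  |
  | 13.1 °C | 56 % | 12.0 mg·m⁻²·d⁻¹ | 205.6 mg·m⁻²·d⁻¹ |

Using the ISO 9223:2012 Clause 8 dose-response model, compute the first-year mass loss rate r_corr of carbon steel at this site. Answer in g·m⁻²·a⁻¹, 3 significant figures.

r_corr = 364 g·m⁻²·a⁻¹

carbon steel: f(T) = -0.054·(T−10) [T>10 °C] = -0.1674
  sulphur-dioxide contribution → 16.71 μm/a
  chloride contribution → 29.7 μm/a
  ⇒ r_corr(carbon steel) = 46.41 μm/a
Convert to mass loss: 46.41 μm/a × 7.85 g/cm³ = 364.3 g·m⁻²·a⁻¹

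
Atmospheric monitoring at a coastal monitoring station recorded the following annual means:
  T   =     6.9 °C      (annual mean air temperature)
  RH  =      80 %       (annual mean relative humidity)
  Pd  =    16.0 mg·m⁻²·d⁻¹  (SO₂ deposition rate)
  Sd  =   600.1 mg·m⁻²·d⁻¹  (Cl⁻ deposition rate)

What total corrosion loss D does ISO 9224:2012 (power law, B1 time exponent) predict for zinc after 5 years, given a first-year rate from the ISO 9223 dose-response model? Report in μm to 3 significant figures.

zinc: temperature factor f = +0.038·(-3.1) = -0.1178
  sulphur-dioxide contribution → 1.54 μm/a
  chloride contribution → 2.287 μm/a
  ⇒ r_corr(zinc) = 3.827 μm/a
ISO 9224: D(t) = r_corr · t^b with b = 0.813 (zinc, B1)
  D(5) = 3.827 × 5^0.813 = 3.827 × 3.701 = 14.16 μm

D(5) = 14.2 μm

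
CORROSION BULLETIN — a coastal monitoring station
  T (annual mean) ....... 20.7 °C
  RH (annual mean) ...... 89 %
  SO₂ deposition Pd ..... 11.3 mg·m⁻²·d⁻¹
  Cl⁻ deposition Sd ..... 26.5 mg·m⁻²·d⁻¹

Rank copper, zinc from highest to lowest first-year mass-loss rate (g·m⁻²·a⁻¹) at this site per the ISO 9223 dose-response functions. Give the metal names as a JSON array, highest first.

copper: f(T) = -0.080·(T−10) [T>10 °C] = -0.8560
  Pd branch = 0.0053·Pd^0.26·e^(0.059·RH+f) = 0.8069 μm/a
  Sd branch = 0.01025·Sd^0.27·e^(0.036·RH+0.049·T) = 1.686 μm/a
  sum: 0.8069 + 1.686 → r_corr = 2.493 μm/a
  mass loss = 2.493 μm/a × 8.96 g/cm³ = 22.34 g·m⁻²·a⁻¹
zinc: f(T) = -0.071·(T−10) [T>10 °C] = -0.7597
  SO₂ term: 0.0129·11.3^0.44·exp(0.046·89-0.7597) = 1.052
  Cl⁻ term: 0.0175·26.5^0.57·exp(0.008·89+0.085·20.7) = 1.342
  sum: 1.052 + 1.342 → r_corr = 2.394 μm/a
  mass loss = 2.394 μm/a × 7.14 g/cm³ = 17.09 g·m⁻²·a⁻¹
Ordering by g·m⁻²·a⁻¹: copper (22.3) > zinc (17.1)

["copper", "zinc"]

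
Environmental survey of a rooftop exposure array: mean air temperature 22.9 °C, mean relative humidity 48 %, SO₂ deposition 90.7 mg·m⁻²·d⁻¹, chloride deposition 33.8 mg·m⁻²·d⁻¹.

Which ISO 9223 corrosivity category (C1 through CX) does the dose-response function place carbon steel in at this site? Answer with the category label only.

C3

carbon steel: temperature factor f = -0.054·(12.9) = -0.6966
  SO₂ term: 1.77·90.7^0.52·exp(0.02·48-0.6966) = 24.01
  Cl⁻ term: 0.102·33.8^0.62·exp(0.033·48+0.04·22.9) = 11.02
  r_corr = 24.01 + 11.02 = 35.03 μm/a
35 μm/a falls in (25, 50] for carbon steel → category C3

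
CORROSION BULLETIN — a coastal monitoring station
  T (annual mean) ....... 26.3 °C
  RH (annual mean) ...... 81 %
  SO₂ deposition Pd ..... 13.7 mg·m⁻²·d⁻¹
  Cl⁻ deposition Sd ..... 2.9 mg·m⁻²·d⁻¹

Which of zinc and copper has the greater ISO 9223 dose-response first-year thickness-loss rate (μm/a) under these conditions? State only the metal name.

copper

zinc: T>10 °C ⇒ hinge -0.071·(26.3−10) = -1.1573
  SO₂ term: 0.0129·13.7^0.44·exp(0.046·81-1.1573) = 0.5325
  Sd branch = 0.0175·Sd^0.57·e^(0.008·RH+0.085·T) = 0.574 μm/a
  sum: 0.5325 + 0.574 → r_corr = 1.106 μm/a
copper: f(T) = -0.080·(T−10) [T>10 °C] = -1.3040
  Pd branch = 0.0053·Pd^0.26·e^(0.059·RH+f) = 0.3381 μm/a
  Cl⁻ term: 0.01025·2.9^0.27·exp(0.036·81+0.049·26.3) = 0.9155
  r_corr = 0.3381 + 0.9155 = 1.254 μm/a
Ordering by μm/a: copper (1.25) > zinc (1.11)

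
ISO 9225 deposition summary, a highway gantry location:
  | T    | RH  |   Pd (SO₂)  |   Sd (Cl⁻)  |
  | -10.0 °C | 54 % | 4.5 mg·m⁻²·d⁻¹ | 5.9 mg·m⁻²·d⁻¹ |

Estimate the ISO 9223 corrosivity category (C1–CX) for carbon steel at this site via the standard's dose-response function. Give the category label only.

C2

carbon steel: T≤10 °C ⇒ hinge +0.150·(-10.0−10) = -3.0000
  SO₂ term: 1.77·4.5^0.52·exp(0.02·54-3.0000) = 0.5673
  Cl⁻ term: 0.102·5.9^0.62·exp(0.033·54+0.04·-10.0) = 1.221
  sum: 0.5673 + 1.221 → r_corr = 1.788 μm/a
1.79 μm/a falls in (1.3, 25] for carbon steel → category C2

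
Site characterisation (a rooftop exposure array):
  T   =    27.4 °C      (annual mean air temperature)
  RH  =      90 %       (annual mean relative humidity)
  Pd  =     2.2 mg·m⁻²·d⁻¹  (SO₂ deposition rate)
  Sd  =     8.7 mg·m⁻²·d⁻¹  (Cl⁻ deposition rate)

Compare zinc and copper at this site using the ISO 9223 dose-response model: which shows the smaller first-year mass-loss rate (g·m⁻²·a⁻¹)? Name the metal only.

zinc

zinc: f(T) = -0.071·(T−10) [T>10 °C] = -1.2354
  Pd branch = 0.0129·Pd^0.44·e^(0.046·RH+f) = 0.3332 μm/a
  Cl⁻ term: 0.0175·8.7^0.57·exp(0.008·90+0.085·27.4) = 1.267
  sum: 0.3332 + 1.267 → r_corr = 1.6 μm/a
  mass loss = 1.6 μm/a × 7.14 g/cm³ = 11.42 g·m⁻²·a⁻¹
copper: T>10 °C ⇒ hinge -0.080·(27.4−10) = -1.3920
  SO₂ term: 0.0053·2.2^0.26·exp(0.059·90-1.3920) = 0.3272
  Cl⁻ term: 0.01025·8.7^0.27·exp(0.036·90+0.049·27.4) = 1.797
  r_corr = 0.3272 + 1.797 = 2.124 μm/a
  mass loss = 2.124 μm/a × 8.96 g/cm³ = 19.03 g·m⁻²·a⁻¹
Ordering by g·m⁻²·a⁻¹: copper (19) > zinc (11.4)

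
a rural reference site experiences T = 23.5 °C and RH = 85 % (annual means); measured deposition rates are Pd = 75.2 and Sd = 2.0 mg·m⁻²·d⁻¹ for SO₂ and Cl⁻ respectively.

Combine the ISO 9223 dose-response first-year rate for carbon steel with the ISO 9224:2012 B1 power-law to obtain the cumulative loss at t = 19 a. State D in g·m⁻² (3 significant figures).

carbon steel: T>10 °C ⇒ hinge -0.054·(23.5−10) = -0.7290
  Pd branch = 1.77·Pd^0.52·e^(0.02·RH+f) = 44.19 μm/a
  Sd branch = 0.102·Sd^0.62·e^(0.033·RH+0.04·T) = 6.632 μm/a
  sum: 44.19 + 6.632 → r_corr = 50.82 μm/a
Long-term exponent b (ISO 9224 Table 2, B1) = 0.523
  D(19) = 50.82 × 19^0.523 = 50.82 × 4.664 = 237 μm
  Mass loss = 237 μm × 7.85 g/cm³ = 1861 g·m⁻²

D(19) = 1.86e+03 g·m⁻²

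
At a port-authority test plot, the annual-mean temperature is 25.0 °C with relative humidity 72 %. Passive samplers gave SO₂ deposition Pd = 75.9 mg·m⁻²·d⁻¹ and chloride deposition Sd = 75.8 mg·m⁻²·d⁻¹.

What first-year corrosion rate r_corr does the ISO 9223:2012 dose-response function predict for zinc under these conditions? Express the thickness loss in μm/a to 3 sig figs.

zinc: f(T) = -0.071·(T−10) [T>10 °C] = -1.0650
  Pd branch = 0.0129·Pd^0.44·e^(0.046·RH+f) = 0.8199 μm/a
  Cl⁻ term: 0.0175·75.8^0.57·exp(0.008·72+0.085·25.0) = 3.072
  sum: 0.8199 + 3.072 → r_corr = 3.892 μm/a

r_corr = 3.89 μm/a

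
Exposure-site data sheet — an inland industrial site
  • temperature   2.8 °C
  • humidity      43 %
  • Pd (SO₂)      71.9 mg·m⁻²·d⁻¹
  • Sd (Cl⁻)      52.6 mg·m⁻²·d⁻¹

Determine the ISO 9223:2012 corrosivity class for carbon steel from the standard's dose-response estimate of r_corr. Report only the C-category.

carbon steel: f(T) = +0.150·(T−10) [T≤10 °C] = -1.0800
  Pd branch = 1.77·Pd^0.52·e^(0.02·RH+f) = 13.12 μm/a
  Cl⁻ term: 0.102·52.6^0.62·exp(0.033·43+0.04·2.8) = 5.502
  r_corr = 13.12 + 5.502 = 18.62 μm/a
Category bounds: 1.3…25 μm/a bracket r_corr ⇒ C2

C2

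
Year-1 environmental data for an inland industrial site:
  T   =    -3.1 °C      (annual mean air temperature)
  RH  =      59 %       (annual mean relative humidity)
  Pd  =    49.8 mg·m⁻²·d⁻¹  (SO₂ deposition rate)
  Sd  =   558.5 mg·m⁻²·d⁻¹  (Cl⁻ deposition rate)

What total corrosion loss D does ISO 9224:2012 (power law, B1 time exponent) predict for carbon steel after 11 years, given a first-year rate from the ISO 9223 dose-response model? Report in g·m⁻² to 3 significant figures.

carbon steel: T≤10 °C ⇒ hinge +0.150·(-3.1−10) = -1.9650
  SO₂ term: 1.77·49.8^0.52·exp(0.02·59-1.9650) = 6.16
  Cl⁻ term: 0.102·558.5^0.62·exp(0.033·59+0.04·-3.1) = 31.88
  r_corr = 6.16 + 31.88 = 38.04 μm/a
Long-term exponent b (ISO 9224 Table 2, B1) = 0.523
  D(11) = 38.04 × 11^0.523 = 38.04 × 3.505 = 133.3 μm
  Mass loss = 133.3 μm × 7.85 g/cm³ = 1046 g·m⁻²

D(11) = 1.05e+03 g·m⁻²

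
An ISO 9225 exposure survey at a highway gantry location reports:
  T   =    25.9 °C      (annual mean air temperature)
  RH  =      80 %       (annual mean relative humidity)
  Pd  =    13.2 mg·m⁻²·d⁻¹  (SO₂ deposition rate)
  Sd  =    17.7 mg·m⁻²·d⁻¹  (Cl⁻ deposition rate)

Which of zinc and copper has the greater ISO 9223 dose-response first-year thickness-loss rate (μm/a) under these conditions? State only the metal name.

zinc

zinc: f(T) = -0.071·(T−10) [T>10 °C] = -1.1289
  Pd branch = 0.0129·Pd^0.44·e^(0.046·RH+f) = 0.5147 μm/a
  Sd branch = 0.0175·Sd^0.57·e^(0.008·RH+0.085·T) = 1.543 μm/a
  sum: 0.5147 + 1.543 → r_corr = 2.058 μm/a
copper: f(T) = -0.080·(T−10) [T>10 °C] = -1.2720
  SO₂ term: 0.0053·13.2^0.26·exp(0.059·80-1.2720) = 0.3259
  Cl⁻ term: 0.01025·17.7^0.27·exp(0.036·80+0.049·25.9) = 1.411
  r_corr = 0.3259 + 1.411 = 1.737 μm/a
Ordering by μm/a: zinc (2.06) > copper (1.74)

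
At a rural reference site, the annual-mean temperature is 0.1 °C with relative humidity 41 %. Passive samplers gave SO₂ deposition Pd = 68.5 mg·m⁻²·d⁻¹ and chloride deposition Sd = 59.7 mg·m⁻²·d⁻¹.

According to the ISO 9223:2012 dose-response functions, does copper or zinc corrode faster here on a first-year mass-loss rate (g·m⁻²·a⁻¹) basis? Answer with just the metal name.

copper: f(T) = +0.126·(T−10) [T≤10 °C] = -1.2474
  SO₂ term: 0.0053·68.5^0.26·exp(0.059·41-1.2474) = 0.05133
  Cl⁻ term: 0.01025·59.7^0.27·exp(0.036·41+0.049·0.1) = 0.136
  sum: 0.05133 + 0.136 → r_corr = 0.1873 μm/a
  mass loss = 0.1873 μm/a × 8.96 g/cm³ = 1.678 g·m⁻²·a⁻¹
zinc: f(T) = +0.038·(T−10) [T≤10 °C] = -0.3762
  SO₂ term: 0.0129·68.5^0.44·exp(0.046·41-0.3762) = 0.375
  Cl⁻ term: 0.0175·59.7^0.57·exp(0.008·41+0.085·0.1) = 0.252
  sum: 0.375 + 0.252 → r_corr = 0.627 μm/a
  mass loss = 0.627 μm/a × 7.14 g/cm³ = 4.477 g·m⁻²·a⁻¹
Ordering by g·m⁻²·a⁻¹: zinc (4.48) > copper (1.68)

zinc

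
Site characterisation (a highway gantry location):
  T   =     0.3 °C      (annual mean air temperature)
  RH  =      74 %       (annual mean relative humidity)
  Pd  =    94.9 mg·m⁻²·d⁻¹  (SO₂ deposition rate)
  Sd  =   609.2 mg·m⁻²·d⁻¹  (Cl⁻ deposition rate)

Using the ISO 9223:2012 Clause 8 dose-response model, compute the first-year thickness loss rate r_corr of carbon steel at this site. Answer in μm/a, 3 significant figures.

carbon steel: T≤10 °C ⇒ hinge +0.150·(0.3−10) = -1.4550
  sulphur-dioxide contribution → 19.36 μm/a
  chloride contribution → 63.23 μm/a
  ⇒ r_corr(carbon steel) = 82.59 μm/a

r_corr = 82.6 μm/a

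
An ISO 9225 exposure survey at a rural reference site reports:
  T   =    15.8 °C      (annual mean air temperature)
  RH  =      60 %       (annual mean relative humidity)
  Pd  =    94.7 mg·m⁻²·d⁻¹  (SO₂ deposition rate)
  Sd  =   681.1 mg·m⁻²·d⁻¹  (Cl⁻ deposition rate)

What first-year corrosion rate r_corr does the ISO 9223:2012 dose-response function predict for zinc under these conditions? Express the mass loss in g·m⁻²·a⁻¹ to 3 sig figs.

r_corr = 39.0 g·m⁻²·a⁻¹

zinc: T>10 °C ⇒ hinge -0.071·(15.8−10) = -0.4118
  SO₂ term: 0.0129·94.7^0.44·exp(0.046·60-0.4118) = 1
  Sd branch = 0.0175·Sd^0.57·e^(0.008·RH+0.085·T) = 4.464 μm/a
  sum: 1 + 4.464 → r_corr = 5.464 μm/a
Convert to mass loss: 5.464 μm/a × 7.14 g/cm³ = 39.01 g·m⁻²·a⁻¹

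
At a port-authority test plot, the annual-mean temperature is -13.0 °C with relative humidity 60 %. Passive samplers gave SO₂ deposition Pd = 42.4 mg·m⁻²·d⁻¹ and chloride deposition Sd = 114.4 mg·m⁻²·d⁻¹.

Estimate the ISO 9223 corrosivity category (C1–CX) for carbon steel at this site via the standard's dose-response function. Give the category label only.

C2

carbon steel: T≤10 °C ⇒ hinge +0.150·(-13.0−10) = -3.4500
  sulphur-dioxide contribution → 1.309 μm/a
  chloride contribution → 8.296 μm/a
  ⇒ r_corr(carbon steel) = 9.606 μm/a
Category bounds: 1.3…25 μm/a bracket r_corr ⇒ C2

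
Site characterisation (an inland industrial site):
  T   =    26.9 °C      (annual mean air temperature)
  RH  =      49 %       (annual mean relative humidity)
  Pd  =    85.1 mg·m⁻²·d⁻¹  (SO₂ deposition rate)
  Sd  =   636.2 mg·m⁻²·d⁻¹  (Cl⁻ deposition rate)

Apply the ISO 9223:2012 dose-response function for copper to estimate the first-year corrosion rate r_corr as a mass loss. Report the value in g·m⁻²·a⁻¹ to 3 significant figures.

copper: T>10 °C ⇒ hinge -0.080·(26.9−10) = -1.3520
  sulphur-dioxide contribution → 0.07842 μm/a
  chloride contribution → 1.277 μm/a
  total first-year rate 1.356 μm/a
Convert to mass loss: 1.356 μm/a × 8.96 g/cm³ = 12.15 g·m⁻²·a⁻¹

r_corr = 12.1 g·m⁻²·a⁻¹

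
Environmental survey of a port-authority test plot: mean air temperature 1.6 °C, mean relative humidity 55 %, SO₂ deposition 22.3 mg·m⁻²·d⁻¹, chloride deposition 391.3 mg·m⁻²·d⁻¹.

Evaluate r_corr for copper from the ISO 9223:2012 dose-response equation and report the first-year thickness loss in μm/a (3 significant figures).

copper: T≤10 °C ⇒ hinge +0.126·(1.6−10) = -1.0584
  SO₂ term: 0.0053·22.3^0.26·exp(0.059·55-1.0584) = 0.1058
  Sd branch = 0.01025·Sd^0.27·e^(0.036·RH+0.049·T) = 0.4024 μm/a
  r_corr = 0.1058 + 0.4024 = 0.5082 μm/a

r_corr = 0.508 μm/a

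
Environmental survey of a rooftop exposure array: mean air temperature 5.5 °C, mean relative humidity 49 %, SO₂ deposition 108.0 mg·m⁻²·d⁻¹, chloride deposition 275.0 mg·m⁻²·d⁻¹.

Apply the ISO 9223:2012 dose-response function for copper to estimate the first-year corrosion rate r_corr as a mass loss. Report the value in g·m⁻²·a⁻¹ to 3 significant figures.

copper: f(T) = +0.126·(T−10) [T≤10 °C] = -0.5670
  SO₂ term: 0.0053·108.0^0.26·exp(0.059·49-0.5670) = 0.1829
  Sd branch = 0.01025·Sd^0.27·e^(0.036·RH+0.049·T) = 0.3568 μm/a
  sum: 0.1829 + 0.3568 → r_corr = 0.5398 μm/a
Convert to mass loss: 0.5398 μm/a × 8.96 g/cm³ = 4.836 g·m⁻²·a⁻¹

r_corr = 4.84 g·m⁻²·a⁻¹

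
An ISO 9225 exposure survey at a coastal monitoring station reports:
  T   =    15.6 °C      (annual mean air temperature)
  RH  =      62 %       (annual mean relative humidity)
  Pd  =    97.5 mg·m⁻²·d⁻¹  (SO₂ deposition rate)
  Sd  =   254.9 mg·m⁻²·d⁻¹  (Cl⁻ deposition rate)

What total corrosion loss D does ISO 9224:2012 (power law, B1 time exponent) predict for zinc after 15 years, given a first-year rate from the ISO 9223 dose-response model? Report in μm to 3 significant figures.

D(15) = 33.2 μm

zinc: T>10 °C ⇒ hinge -0.071·(15.6−10) = -0.3976
  SO₂ term: 0.0129·97.5^0.44·exp(0.046·62-0.3976) = 1.126
  Sd branch = 0.0175·Sd^0.57·e^(0.008·RH+0.085·T) = 2.547 μm/a
  r_corr = 1.126 + 2.547 = 3.673 μm/a
ISO 9224: D(t) = r_corr · t^b with b = 0.813 (zinc, B1)
  D(15) = 3.673 × 15^0.813 = 3.673 × 9.04 = 33.2 μm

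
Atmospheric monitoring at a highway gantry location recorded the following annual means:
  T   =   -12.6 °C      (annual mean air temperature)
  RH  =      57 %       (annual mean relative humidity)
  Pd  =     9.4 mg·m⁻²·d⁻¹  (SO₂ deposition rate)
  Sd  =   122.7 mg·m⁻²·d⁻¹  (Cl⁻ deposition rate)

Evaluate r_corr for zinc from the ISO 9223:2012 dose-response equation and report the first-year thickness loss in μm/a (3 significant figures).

r_corr = 0.348 μm/a

zinc: temperature factor f = +0.038·(-22.6) = -0.8588
  Pd branch = 0.0129·Pd^0.44·e^(0.046·RH+f) = 0.2016 μm/a
  Cl⁻ term: 0.0175·122.7^0.57·exp(0.008·57+0.085·-12.6) = 0.1468
  sum: 0.2016 + 0.1468 → r_corr = 0.3484 μm/a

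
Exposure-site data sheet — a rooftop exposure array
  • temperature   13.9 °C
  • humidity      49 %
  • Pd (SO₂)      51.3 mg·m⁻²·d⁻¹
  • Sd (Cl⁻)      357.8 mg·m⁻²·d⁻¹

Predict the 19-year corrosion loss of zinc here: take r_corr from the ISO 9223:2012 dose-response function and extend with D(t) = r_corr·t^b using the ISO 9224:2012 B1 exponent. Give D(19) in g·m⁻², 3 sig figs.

D(19) = 230 g·m⁻²

zinc: temperature factor f = -0.071·(3.9) = -0.2769
  Pd branch = 0.0129·Pd^0.44·e^(0.046·RH+f) = 0.5268 μm/a
  Sd branch = 0.0175·Sd^0.57·e^(0.008·RH+0.085·T) = 2.41 μm/a
  r_corr = 0.5268 + 2.41 = 2.937 μm/a
ISO 9224: D(t) = r_corr · t^b with b = 0.813 (zinc, B1)
  D(19) = 2.937 × 19^0.813 = 2.937 × 10.96 = 32.17 μm
  Mass loss = 32.17 μm × 7.14 g/cm³ = 229.7 g·m⁻²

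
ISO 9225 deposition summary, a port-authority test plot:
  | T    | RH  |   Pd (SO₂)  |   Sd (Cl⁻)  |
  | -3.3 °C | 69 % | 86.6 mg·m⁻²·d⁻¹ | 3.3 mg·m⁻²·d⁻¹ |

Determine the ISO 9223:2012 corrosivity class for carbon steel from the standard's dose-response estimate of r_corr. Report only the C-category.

C2

carbon steel: temperature factor f = +0.150·(-13.3) = -1.9950
  Pd branch = 1.77·Pd^0.52·e^(0.02·RH+f) = 9.736 μm/a
  Cl⁻ term: 0.102·3.3^0.62·exp(0.033·69+0.04·-3.3) = 1.827
  sum: 9.736 + 1.827 → r_corr = 11.56 μm/a
Category bounds: 1.3…25 μm/a bracket r_corr ⇒ C2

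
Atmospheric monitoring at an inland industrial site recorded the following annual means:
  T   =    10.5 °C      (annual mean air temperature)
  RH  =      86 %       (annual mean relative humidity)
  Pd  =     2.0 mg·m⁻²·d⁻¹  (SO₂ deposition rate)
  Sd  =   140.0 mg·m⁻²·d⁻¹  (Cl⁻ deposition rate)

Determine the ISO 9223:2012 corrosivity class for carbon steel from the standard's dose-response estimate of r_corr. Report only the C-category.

carbon steel: f(T) = -0.054·(T−10) [T>10 °C] = -0.0270
  Pd branch = 1.77·Pd^0.52·e^(0.02·RH+f) = 13.8 μm/a
  Cl⁻ term: 0.102·140.0^0.62·exp(0.033·86+0.04·10.5) = 56.77
  r_corr = 13.8 + 56.77 = 70.57 μm/a
ISO 9223 Table 2 (carbon steel): 50 < 70.6 ≤ 80 μm/a ⇒ C4

C4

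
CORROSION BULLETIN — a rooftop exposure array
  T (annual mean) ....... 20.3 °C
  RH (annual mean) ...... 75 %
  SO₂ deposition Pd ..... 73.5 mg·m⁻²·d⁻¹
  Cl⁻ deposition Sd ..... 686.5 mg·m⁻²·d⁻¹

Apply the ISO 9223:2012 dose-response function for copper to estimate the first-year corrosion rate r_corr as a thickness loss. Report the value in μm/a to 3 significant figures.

r_corr = 3.00 μm/a

copper: T>10 °C ⇒ hinge -0.080·(20.3−10) = -0.8240
  SO₂ term: 0.0053·73.5^0.26·exp(0.059·75-0.8240) = 0.5935
  Cl⁻ term: 0.01025·686.5^0.27·exp(0.036·75+0.049·20.3) = 2.405
  sum: 0.5935 + 2.405 → r_corr = 2.999 μm/a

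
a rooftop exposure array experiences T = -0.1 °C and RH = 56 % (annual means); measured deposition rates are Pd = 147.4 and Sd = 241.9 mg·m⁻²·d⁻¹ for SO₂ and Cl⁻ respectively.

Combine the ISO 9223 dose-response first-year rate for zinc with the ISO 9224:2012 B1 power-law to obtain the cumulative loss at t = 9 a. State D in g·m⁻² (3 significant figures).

zinc: T≤10 °C ⇒ hinge +0.038·(-0.1−10) = -0.3838
  Pd branch = 0.0129·Pd^0.44·e^(0.046·RH+f) = 1.039 μm/a
  Cl⁻ term: 0.0175·241.9^0.57·exp(0.008·56+0.085·-0.1) = 0.6203
  sum: 1.039 + 0.6203 → r_corr = 1.66 μm/a
Long-term exponent b (ISO 9224 Table 2, B1) = 0.813
  D(9) = 1.66 × 9^0.813 = 1.66 × 5.968 = 9.904 μm
  Mass loss = 9.904 μm × 7.14 g/cm³ = 70.72 g·m⁻²

D(9) = 70.7 g·m⁻²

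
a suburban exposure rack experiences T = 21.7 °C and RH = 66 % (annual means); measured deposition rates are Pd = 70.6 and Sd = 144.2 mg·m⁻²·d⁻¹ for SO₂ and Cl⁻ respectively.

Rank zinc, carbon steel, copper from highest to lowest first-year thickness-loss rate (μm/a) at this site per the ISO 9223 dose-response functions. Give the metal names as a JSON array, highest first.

["carbon steel", "zinc", "copper"]

zinc: temperature factor f = -0.071·(11.7) = -0.8307
  Pd branch = 0.0129·Pd^0.44·e^(0.046·RH+f) = 0.7618 μm/a
  Sd branch = 0.0175·Sd^0.57·e^(0.008·RH+0.085·T) = 3.192 μm/a
  r_corr = 0.7618 + 3.192 = 3.953 μm/a
carbon steel: T>10 °C ⇒ hinge -0.054·(21.7−10) = -0.6318
  SO₂ term: 1.77·70.6^0.52·exp(0.02·66-0.6318) = 32.23
  Sd branch = 0.102·Sd^0.62·e^(0.033·RH+0.04·T) = 46.78 μm/a
  sum: 32.23 + 46.78 → r_corr = 79 μm/a
copper: T>10 °C ⇒ hinge -0.080·(21.7−10) = -0.9360
  SO₂ term: 0.0053·70.6^0.26·exp(0.059·66-0.9360) = 0.3088
  Sd branch = 0.01025·Sd^0.27·e^(0.036·RH+0.049·T) = 1.223 μm/a
  sum: 0.3088 + 1.223 → r_corr = 1.531 μm/a
Ordering by μm/a: carbon steel (79) > zinc (3.95) > copper (1.53)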